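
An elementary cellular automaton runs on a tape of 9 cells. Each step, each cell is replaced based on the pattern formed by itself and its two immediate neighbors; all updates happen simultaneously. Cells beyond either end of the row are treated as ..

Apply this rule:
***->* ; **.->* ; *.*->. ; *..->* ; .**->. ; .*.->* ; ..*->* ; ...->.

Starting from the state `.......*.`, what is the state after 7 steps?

......***
.....*.**
....**..*
...*.****
..**..***
.*.***.**
**..**..*

**..**..*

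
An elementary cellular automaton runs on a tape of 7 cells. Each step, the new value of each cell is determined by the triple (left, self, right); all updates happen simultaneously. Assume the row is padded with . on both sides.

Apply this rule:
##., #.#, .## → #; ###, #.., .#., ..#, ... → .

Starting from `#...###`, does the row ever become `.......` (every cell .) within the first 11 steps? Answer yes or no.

yes

....#.#
.....#.
.......
all cells are . at step 3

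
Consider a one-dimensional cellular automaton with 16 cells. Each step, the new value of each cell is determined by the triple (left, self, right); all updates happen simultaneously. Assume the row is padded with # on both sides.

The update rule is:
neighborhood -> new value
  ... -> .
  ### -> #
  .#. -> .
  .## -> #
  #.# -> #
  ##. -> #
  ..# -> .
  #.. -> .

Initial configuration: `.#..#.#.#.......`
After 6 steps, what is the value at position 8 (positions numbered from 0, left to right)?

.

#....#.#........
#.....#.........
#...............
#...............  (fixed point — unchanged through step 6)
position 8 holds .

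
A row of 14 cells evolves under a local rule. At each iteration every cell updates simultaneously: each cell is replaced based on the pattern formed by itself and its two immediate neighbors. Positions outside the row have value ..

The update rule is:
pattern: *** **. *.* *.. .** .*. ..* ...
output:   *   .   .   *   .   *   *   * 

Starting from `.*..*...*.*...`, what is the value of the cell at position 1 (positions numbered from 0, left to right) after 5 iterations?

*********.****
.*******...**.
*.*****.***..*
*..***...*.***
***.*.****..*.
position 1 holds *

*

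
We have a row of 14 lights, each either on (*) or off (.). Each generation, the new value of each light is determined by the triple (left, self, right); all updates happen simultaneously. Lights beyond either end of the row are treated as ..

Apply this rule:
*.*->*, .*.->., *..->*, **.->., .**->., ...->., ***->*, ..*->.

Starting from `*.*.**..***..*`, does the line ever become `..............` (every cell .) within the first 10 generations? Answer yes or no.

no

.*.*..*..*.*..
..*.*..*..*.*.
...*.*..*..*.*
....*.*..*..*.
.....*.*..*..*
......*.*..*..
.......*.*..*.
........*.*..*
.........*.*..
..........*.*.
generation 10 is ..........*.*., still not uniform .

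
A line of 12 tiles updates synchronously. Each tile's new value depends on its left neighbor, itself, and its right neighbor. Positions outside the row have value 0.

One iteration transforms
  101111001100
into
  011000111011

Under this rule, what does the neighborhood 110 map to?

0

At position 5 the neighborhood is 110; the next row has 0 there.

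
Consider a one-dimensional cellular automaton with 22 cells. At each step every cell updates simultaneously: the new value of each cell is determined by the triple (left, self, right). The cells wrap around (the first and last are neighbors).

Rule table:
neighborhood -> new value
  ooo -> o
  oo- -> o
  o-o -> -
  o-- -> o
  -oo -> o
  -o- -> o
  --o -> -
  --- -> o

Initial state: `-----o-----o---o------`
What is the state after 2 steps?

oooo-ooooo-ooo-ooooooo

oooo-ooooo-ooo-ooooooo
oooo-ooooo-ooo-ooooooo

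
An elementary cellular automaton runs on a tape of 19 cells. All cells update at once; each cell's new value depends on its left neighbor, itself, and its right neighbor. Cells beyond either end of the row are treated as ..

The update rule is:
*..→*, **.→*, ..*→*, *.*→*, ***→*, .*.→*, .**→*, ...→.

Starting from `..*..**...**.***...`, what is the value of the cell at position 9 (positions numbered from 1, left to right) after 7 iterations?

.*******.********..
******************.
*******************
*******************  (fixed point — unchanged through iteration 7)
position 9 holds *

*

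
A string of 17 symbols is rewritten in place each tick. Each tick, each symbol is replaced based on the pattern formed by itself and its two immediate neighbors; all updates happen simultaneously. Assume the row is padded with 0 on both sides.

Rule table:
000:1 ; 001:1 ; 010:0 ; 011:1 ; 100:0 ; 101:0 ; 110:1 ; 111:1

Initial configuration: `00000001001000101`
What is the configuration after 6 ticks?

11111110111111011

tick 1: 11111110010011000
tick 2: 11111110100111011
tick 3: 11111110001111011
tick 4: 11111110111111011
tick 5: 11111110111111011  (fixed point — unchanged through tick 6)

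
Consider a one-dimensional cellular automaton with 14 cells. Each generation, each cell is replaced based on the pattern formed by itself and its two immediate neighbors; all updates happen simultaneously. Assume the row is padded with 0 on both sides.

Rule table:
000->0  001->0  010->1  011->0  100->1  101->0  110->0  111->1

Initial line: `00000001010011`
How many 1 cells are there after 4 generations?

generation 1: 00000001011000
generation 2: 00000001000100
generation 3: 00000001100110
generation 4: 00000000010001
count of 1: 2

2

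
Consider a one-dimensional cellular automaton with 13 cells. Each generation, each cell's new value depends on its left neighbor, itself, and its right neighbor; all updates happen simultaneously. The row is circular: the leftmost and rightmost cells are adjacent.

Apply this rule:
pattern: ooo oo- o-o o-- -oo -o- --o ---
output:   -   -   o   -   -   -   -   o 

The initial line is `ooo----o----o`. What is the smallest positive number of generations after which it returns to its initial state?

----oo---oo--
ooo----o----o

2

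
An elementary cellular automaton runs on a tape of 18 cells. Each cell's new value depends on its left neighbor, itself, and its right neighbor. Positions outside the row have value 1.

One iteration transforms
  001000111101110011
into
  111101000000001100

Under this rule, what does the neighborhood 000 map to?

At position 4 the neighborhood is 000; the next row has 0 there.

0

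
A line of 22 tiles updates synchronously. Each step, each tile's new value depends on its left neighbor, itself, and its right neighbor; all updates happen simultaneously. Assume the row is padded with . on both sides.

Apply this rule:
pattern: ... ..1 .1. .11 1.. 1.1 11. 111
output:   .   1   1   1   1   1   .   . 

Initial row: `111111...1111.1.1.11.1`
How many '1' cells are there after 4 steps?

1.....1.11...111111.11
11...1111.1.11.....11.
1.1.11...1111.1...11.1
11111.1.11...111.11.11
count of 1: 15

15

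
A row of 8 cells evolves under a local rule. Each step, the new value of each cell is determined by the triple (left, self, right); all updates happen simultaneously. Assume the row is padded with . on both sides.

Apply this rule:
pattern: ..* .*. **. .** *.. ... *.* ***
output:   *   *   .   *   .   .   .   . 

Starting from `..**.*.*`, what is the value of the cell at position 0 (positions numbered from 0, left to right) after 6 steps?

*

.**..*.*
**..**.*
*..**..*
*.**..**
*.*..**.
*.*.**..
position 0 holds *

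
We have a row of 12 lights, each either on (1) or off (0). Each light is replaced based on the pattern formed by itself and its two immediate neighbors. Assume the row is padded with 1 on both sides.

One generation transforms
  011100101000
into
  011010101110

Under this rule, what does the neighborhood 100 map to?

At position 4 the neighborhood is 100; the next row has 1 there.

1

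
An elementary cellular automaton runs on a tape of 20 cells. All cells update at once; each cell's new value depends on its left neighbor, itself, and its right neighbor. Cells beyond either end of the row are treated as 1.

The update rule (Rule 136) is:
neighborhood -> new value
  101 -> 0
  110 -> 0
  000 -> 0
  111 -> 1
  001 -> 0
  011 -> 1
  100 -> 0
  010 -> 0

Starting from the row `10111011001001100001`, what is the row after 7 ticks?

00110010000001000001
00100000000000000001
00000000000000000001
00000000000000000001  (fixed point — unchanged through tick 7)

00000000000000000001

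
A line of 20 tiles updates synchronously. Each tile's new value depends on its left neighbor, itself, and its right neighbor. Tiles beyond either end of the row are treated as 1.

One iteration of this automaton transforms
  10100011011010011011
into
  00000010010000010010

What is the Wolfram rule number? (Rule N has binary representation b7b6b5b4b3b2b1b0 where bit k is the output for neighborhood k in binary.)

position 19: 111 → 0  (bit 7 = 0)
position 0: 110 → 0  (bit 6 = 0)
position 1: 101 → 0  (bit 5 = 0)
position 3: 100 → 0  (bit 4 = 0)
position 6: 011 → 1  (bit 3 = 1)
position 2: 010 → 0  (bit 2 = 0)
position 5: 001 → 0  (bit 1 = 0)
position 4: 000 → 0  (bit 0 = 0)
bits b7..b0 = 00001000 = 8

8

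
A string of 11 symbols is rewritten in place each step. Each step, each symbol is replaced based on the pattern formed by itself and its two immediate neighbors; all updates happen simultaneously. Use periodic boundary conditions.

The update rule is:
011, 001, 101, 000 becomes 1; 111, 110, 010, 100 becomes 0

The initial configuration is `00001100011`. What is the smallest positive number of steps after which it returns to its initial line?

01111001110
11000011000
10011110011
00110000110
11100111100
10001100001
00111001111
01100011000
11001110011
00011000110
11110011100
10000110001
00111100111
01100001100
11001111001
00011000011
01110011110
11000110000
10011100111
00110001100
11100111001
00001100011

22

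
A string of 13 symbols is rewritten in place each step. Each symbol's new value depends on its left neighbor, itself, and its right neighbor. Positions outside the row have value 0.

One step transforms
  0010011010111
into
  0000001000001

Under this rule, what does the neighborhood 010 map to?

At position 2 the neighborhood is 010; the next row has 0 there.

0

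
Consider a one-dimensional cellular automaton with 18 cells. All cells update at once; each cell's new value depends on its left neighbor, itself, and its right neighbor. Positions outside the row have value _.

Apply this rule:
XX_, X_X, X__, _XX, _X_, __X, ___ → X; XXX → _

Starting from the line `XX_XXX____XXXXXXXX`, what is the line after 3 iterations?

XXXX_XXXXXX______X
X__XXX____XXXXXXXX
XXXX_XXXXXX______X

XXXX_XXXXXX______X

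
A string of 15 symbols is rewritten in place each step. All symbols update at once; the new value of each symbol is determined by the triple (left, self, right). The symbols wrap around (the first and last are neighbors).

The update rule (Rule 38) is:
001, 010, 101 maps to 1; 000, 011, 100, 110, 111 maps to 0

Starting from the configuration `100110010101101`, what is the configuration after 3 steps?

100011000001000

step 1: 001000111110010
step 2: 011001000000110
step 3: 100011000001000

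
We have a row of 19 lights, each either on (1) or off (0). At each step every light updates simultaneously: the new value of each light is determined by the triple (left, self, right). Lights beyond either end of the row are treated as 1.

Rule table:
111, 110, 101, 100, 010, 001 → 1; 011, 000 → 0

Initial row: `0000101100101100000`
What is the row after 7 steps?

1001110111110110001
1110111011111011010
1111011101111101111
1111101110111110111
1111110111011111011
1111111011101111101
1111111101110111110

1111111101110111110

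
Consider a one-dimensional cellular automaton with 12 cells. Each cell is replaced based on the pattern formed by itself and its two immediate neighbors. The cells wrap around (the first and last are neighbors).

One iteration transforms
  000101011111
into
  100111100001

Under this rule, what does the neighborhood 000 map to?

0

At position 1 the neighborhood is 000; the next row has 0 there.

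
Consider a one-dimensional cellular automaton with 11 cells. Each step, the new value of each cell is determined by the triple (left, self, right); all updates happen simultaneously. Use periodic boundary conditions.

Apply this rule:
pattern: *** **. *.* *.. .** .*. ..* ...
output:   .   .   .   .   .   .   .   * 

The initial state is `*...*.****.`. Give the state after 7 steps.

..*........
*...*******
..*........  (repeats step 1; period 2)
step 7: ..*........

..*........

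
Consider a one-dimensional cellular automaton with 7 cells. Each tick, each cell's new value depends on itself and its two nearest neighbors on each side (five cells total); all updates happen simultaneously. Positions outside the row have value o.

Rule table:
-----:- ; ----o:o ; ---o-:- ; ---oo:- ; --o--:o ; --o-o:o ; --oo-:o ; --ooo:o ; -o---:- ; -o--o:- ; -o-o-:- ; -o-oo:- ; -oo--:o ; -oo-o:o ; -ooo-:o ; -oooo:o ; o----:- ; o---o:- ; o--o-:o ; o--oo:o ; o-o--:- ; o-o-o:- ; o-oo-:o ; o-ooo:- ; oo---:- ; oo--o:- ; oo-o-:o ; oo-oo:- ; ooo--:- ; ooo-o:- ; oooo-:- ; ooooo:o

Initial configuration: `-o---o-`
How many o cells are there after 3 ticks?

o----o-
---o-o-
---o---
count of o: 1

1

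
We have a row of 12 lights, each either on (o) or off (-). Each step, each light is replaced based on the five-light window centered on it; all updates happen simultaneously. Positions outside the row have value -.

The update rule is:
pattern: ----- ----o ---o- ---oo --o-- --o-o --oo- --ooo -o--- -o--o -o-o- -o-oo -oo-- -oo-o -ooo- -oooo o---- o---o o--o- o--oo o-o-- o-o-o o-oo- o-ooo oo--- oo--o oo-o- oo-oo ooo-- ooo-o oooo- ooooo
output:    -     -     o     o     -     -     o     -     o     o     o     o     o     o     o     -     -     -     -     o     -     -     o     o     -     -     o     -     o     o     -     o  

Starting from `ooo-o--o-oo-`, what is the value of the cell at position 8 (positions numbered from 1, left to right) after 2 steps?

-ooo-o--ooo-
o-ooo-oo-oo-
position 8 holds o

o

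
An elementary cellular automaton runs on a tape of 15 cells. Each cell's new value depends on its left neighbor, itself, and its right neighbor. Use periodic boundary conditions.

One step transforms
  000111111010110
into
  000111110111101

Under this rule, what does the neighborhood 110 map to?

At position 8 the neighborhood is 110; the next row has 0 there.

0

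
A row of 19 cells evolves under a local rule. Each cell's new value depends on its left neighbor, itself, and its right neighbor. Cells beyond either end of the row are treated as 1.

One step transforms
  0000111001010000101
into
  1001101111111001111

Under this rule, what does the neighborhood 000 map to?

At position 1 the neighborhood is 000; the next row has 0 there.

0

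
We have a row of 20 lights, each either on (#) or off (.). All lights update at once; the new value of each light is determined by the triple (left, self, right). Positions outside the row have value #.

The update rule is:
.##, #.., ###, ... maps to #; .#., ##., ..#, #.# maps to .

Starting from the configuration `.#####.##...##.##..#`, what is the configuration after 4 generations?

.#.##.#.#.#.#.###..#

generation 1: .####..#.##.#..#.#.#
generation 2: .###.#...#...#.....#
generation 3: .##...##..##..####.#
generation 4: .#.##.#.#.#.#.###..#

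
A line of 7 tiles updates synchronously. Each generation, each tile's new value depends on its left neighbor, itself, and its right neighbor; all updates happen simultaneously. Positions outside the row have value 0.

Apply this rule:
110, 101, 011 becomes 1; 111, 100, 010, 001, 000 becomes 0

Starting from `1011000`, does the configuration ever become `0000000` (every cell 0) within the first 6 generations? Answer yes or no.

yes

generation 1: 0111000
generation 2: 0101000
generation 3: 0010000
generation 4: 0000000
all cells are 0 at generation 4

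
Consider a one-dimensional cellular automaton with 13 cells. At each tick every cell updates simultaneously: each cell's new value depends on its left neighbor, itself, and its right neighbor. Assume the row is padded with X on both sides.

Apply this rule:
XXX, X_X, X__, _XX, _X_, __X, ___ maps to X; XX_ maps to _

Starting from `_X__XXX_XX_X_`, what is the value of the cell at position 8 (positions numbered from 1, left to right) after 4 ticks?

XXXXXX_XX_XXX
XXXXX_XX_XXXX
XXXX_XX_XXXXX
XXX_XX_XXXXXX
position 8 holds X

X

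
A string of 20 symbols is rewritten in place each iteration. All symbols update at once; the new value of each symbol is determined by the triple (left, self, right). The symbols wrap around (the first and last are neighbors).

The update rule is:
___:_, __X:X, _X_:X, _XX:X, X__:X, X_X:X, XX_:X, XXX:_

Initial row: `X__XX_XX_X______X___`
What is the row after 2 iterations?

__________XX__XX_XXX

XXXXXXXXXXX____XXX_X
__________XX__XX_XXX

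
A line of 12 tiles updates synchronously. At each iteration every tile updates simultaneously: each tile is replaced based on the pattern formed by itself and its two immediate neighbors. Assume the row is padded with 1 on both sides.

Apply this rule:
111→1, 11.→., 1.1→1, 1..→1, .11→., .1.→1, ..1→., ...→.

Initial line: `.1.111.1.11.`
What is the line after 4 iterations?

iteration 1: 111.1.111..1
iteration 2: 11.111.1.1..
iteration 3: 1.1.1.11111.
iteration 4: .11111.111.1

.11111.111.1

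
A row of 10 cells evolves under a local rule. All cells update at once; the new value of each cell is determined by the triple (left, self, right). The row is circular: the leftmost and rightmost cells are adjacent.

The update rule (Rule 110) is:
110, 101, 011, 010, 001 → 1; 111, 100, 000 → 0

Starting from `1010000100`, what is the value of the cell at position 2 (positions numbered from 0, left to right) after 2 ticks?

1110001101
0010011111
position 2 holds 1

1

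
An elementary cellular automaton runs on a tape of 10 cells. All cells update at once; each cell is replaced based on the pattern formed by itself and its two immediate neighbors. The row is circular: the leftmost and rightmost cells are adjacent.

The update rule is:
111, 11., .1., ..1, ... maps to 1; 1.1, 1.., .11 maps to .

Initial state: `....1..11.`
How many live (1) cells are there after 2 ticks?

11111.1.1.
.1111.1.1.
count of 1: 6

6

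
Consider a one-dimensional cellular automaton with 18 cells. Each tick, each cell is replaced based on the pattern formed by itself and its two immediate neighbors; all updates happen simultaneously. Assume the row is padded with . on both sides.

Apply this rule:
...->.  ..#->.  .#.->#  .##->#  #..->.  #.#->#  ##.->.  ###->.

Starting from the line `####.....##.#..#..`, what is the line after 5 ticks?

#........#.##..#..
#........###...#..
#........#.....#..
#........#.....#..  (fixed point — unchanged through tick 5)

#........#.....#..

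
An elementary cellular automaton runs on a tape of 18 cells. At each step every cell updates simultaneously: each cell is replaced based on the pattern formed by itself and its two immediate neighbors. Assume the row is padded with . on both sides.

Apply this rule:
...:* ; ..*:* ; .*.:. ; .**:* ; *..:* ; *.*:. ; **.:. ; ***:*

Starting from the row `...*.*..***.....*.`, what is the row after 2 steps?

step 1: ***...****.*****.*
step 2: **.******..****...

**.******..****...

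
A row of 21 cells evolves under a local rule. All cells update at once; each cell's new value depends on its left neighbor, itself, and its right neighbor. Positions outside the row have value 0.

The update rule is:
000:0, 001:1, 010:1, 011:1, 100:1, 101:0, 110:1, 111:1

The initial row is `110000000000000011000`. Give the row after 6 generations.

111000000000000111100
111100000000001111110
111110000000011111111
111111000000111111111
111111100001111111111
111111110011111111111

111111110011111111111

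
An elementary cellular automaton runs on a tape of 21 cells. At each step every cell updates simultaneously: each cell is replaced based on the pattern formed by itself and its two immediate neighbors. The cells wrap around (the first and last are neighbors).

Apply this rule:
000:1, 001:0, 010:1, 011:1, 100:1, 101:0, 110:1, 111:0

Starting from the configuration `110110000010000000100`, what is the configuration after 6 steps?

110111111011111110110
110100001010000010110
110111101011111010110
110100101010001010110
110110101011101010110
110110101010101010110

110110101010101010110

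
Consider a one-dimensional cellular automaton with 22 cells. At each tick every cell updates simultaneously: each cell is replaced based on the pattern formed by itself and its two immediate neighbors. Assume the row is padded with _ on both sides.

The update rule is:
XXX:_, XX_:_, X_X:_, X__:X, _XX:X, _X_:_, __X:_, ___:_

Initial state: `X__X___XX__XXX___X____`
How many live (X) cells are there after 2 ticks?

_X__X__X_X_X__X___X___
__X__X______X__X___X__
count of X: 5

5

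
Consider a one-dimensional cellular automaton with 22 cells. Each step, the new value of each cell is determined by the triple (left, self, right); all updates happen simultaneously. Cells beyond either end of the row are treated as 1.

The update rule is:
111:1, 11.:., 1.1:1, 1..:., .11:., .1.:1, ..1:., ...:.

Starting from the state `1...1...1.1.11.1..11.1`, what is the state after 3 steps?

....1...1111..11....1.
....1....11.........11
....1................1

....1................1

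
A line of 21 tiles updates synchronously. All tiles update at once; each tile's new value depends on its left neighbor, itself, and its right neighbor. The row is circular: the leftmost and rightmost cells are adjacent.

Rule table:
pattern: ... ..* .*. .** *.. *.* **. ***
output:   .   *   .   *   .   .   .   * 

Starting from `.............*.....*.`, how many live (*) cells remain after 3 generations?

............*.....*..
...........*.....*...
..........*.....*....
count of *: 2

2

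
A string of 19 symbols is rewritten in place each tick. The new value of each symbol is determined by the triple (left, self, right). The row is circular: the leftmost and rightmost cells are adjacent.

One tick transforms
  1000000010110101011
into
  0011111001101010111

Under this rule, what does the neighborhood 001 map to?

At position 7 the neighborhood is 001; the next row has 0 there.

0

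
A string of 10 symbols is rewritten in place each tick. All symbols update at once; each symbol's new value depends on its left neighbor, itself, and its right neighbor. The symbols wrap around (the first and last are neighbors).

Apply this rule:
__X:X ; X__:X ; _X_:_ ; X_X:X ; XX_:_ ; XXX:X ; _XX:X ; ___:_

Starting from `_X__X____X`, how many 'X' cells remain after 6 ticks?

6

X_XX_X__X_
_XX_X_XX_X
XX_X_XX_X_
X_X_XX_X_X
_X_XX_X_XX
X_XX_X_XX_
count of X: 6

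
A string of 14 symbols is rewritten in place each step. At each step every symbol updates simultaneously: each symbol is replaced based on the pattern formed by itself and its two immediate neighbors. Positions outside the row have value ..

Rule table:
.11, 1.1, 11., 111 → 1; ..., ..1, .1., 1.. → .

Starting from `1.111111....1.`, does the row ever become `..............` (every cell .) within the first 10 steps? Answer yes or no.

no

.1111111......
.1111111......  (fixed point — unchanged through step 10)
step 10 is .1111111......, still not uniform .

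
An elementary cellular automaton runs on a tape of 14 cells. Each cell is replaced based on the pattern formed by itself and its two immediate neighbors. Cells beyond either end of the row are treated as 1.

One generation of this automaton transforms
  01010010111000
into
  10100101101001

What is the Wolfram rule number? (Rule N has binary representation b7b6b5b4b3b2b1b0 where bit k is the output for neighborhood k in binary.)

position 9: 111 → 0  (bit 7 = 0)
position 10: 110 → 1  (bit 6 = 1)
position 0: 101 → 1  (bit 5 = 1)
position 4: 100 → 0  (bit 4 = 0)
position 8: 011 → 1  (bit 3 = 1)
position 1: 010 → 0  (bit 2 = 0)
position 5: 001 → 1  (bit 1 = 1)
position 12: 000 → 0  (bit 0 = 0)
bits b7..b0 = 01101010 = 106

106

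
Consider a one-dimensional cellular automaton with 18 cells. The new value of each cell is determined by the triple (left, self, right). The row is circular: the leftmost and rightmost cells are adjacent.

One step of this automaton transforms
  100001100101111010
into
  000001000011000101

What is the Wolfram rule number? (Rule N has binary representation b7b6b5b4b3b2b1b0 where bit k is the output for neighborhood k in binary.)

40

position 12: 111 → 0  (bit 7 = 0)
position 6: 110 → 0  (bit 6 = 0)
position 10: 101 → 1  (bit 5 = 1)
position 1: 100 → 0  (bit 4 = 0)
position 5: 011 → 1  (bit 3 = 1)
position 0: 010 → 0  (bit 2 = 0)
position 4: 001 → 0  (bit 1 = 0)
position 2: 000 → 0  (bit 0 = 0)
bits b7..b0 = 00101000 = 40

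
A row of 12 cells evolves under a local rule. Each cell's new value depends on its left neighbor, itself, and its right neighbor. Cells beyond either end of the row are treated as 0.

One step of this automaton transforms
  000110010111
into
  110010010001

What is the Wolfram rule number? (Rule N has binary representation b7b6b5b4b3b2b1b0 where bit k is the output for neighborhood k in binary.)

position 10: 111 → 0  (bit 7 = 0)
position 4: 110 → 1  (bit 6 = 1)
position 8: 101 → 0  (bit 5 = 0)
position 5: 100 → 0  (bit 4 = 0)
position 3: 011 → 0  (bit 3 = 0)
position 7: 010 → 1  (bit 2 = 1)
position 2: 001 → 0  (bit 1 = 0)
position 0: 000 → 1  (bit 0 = 1)
bits b7..b0 = 01000101 = 69

69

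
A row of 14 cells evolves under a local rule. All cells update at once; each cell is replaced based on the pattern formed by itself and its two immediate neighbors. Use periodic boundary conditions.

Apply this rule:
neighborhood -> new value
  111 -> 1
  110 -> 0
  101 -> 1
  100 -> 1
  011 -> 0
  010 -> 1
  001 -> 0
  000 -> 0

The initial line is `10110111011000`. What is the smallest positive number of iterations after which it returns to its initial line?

iteration 1: 11001010100100
iteration 2: 00101111110110
iteration 3: 00110111101001
iteration 4: 10001011011101
iteration 5: 01001100101010
iteration 6: 01100010111111
iteration 7: 10010011011110
iteration 8: 11011000101101
iteration 9: 10100100110010
iteration 10: 11110110001011
iteration 11: 11101001001101
iteration 12: 11011101100010
iteration 13: 00101010010011
iteration 14: 10111111011000
iteration 15: 11011110100100
iteration 16: 00101101110110
iteration 17: 00110010101001
iteration 18: 10001011111101
iteration 19: 01001101111010
iteration 20: 01100010110111
iteration 21: 10010011001010
iteration 22: 11011000101111
iteration 23: 10100100110111
iteration 24: 01110110001011
iteration 25: 10101001001100
iteration 26: 11111101100010
iteration 27: 01111010010011
iteration 28: 10110111011000

28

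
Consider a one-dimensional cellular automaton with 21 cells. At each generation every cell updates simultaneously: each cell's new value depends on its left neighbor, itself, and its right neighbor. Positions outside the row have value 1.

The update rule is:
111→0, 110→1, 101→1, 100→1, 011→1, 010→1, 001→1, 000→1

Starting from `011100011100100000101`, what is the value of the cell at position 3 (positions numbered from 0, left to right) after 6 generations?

110111110111111111111
011100011100000000000
110111110111111111111  (repeats generation 1; period 2)
generation 6: 011100011100000000000
position 3 holds 1

1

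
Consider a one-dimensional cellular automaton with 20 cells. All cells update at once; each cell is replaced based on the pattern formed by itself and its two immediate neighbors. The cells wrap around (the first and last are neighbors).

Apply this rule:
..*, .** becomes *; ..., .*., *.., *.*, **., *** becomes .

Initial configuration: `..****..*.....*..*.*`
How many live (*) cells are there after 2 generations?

.**....*.....*..*...
**....*.....*..*....
count of *: 5

5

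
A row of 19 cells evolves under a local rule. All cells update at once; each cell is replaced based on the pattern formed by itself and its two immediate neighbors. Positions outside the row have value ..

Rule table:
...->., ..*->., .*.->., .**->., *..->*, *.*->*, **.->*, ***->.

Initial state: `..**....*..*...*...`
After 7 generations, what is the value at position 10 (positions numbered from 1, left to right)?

generation 1: ...**....*..*...*..
generation 2: ....**....*..*...*.
generation 3: .....**....*..*...*
generation 4: ......**....*..*...
generation 5: .......**....*..*..
generation 6: ........**....*..*.
generation 7: .........**....*..*
position 10 holds *

*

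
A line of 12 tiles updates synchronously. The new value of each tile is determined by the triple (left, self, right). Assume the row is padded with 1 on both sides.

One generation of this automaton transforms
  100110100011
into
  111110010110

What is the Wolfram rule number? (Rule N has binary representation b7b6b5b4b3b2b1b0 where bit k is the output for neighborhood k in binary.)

90

position 11: 111 → 0  (bit 7 = 0)
position 0: 110 → 1  (bit 6 = 1)
position 5: 101 → 0  (bit 5 = 0)
position 1: 100 → 1  (bit 4 = 1)
position 3: 011 → 1  (bit 3 = 1)
position 6: 010 → 0  (bit 2 = 0)
position 2: 001 → 1  (bit 1 = 1)
position 8: 000 → 0  (bit 0 = 0)
bits b7..b0 = 01011010 = 90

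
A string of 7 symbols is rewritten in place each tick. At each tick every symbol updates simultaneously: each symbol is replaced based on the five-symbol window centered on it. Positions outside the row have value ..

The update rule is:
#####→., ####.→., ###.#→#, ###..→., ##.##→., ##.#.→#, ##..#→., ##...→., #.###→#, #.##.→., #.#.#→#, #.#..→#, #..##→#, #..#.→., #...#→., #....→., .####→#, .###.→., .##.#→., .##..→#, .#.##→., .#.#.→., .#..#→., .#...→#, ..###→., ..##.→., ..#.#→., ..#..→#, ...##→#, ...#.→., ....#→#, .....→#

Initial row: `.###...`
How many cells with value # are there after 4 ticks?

tick 1: #.....#
tick 2: ##.##.#
tick 3: .....##
tick 4: #####.#
count of #: 6

6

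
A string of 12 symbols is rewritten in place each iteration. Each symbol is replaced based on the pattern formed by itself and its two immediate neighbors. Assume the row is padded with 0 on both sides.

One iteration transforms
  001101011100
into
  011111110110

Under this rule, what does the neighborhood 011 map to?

At position 2 the neighborhood is 011; the next row has 1 there.

1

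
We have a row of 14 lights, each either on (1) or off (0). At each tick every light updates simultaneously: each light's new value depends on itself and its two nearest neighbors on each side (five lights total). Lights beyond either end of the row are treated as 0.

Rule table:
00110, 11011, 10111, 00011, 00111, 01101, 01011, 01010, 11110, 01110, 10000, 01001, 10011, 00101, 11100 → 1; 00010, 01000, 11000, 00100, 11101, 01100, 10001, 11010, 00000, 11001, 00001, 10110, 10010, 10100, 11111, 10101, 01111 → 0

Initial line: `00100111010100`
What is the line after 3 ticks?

01111000100001

tick 1: 00011110001001
tick 2: 00110110000100
tick 3: 01111000100001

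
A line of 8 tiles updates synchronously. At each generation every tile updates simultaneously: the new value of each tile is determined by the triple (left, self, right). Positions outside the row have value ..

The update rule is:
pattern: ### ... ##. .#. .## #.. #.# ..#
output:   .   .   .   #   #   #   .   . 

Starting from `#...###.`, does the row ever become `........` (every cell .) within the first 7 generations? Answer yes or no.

no

generation 1: ##..#..#
generation 2: #.#.##.#
generation 3: #.#.#..#
generation 4: #.#.##.#  (repeats generation 2; period 2)
generation 7: #.#.#..#
generation 7 is #.#.#..#, still not uniform .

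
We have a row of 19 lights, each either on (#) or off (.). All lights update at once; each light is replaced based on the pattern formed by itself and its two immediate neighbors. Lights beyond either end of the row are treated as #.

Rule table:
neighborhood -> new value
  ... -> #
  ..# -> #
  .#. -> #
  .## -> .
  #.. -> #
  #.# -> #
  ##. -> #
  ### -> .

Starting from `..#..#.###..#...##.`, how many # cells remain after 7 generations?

#######..#######.##
......###......##..
######..#######.###
.....###......##...
#####..#######.####
....###......##....
####..#######.#####
count of #: 16

16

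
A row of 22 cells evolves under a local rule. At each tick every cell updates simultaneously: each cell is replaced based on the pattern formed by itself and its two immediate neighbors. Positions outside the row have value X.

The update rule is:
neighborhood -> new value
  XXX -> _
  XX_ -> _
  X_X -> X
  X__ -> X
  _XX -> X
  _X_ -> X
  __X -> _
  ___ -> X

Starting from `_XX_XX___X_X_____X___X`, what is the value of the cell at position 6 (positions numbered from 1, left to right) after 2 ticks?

tick 1: XX_XX_XX_XXXXXXX_XXX_X
tick 2: __XX_XX_XX______XX__XX
position 6 holds X

X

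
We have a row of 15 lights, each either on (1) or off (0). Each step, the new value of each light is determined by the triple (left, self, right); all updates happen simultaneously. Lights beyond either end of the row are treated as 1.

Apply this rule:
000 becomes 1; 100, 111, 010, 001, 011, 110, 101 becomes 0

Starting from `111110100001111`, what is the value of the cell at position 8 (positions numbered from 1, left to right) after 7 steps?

000000001100000
011111100001110
000000001100000  (repeats step 1; period 2)
step 7: 000000001100000
position 8 holds 0

0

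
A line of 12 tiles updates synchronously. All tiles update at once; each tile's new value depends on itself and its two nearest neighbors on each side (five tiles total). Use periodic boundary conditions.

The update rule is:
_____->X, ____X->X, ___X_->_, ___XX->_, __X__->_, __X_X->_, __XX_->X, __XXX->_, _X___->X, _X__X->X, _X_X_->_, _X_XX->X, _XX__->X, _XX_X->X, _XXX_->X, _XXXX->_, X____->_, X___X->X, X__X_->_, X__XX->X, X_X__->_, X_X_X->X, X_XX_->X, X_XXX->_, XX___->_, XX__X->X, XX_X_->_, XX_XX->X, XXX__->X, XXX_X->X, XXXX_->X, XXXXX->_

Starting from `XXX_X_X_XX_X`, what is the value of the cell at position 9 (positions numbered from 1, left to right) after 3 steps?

_

_XX_X_XXXXX_
XXX_XX___XXX
_XXXXX_X____
position 9 holds _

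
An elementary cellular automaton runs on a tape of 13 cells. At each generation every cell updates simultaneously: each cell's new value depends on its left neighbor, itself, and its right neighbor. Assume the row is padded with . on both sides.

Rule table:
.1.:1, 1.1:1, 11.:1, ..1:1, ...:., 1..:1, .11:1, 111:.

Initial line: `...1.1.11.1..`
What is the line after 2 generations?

.11........11

..1111111111.
.11........11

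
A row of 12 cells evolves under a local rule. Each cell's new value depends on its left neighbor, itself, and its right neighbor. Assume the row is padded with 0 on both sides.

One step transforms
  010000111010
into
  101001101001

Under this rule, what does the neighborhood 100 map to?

At position 2 the neighborhood is 100; the next row has 1 there.

1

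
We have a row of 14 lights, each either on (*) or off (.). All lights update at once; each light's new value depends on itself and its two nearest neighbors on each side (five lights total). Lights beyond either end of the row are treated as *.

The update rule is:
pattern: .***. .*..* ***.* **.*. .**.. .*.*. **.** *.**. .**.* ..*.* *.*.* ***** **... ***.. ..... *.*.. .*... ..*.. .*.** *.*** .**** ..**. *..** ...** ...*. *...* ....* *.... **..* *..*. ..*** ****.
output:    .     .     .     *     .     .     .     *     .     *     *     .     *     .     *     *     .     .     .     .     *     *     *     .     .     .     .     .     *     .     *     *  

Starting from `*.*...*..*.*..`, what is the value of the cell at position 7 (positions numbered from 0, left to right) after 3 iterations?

*

.**......*.*.*
.*.*.**..*.*..
**.*.*.*.*.*.*
position 7 holds *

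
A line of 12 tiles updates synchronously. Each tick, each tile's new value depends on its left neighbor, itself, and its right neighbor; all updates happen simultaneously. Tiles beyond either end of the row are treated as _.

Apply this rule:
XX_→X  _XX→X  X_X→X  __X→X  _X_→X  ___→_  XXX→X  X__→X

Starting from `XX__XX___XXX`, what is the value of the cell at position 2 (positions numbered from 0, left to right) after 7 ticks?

tick 1: XXXXXXX_XXXX
tick 2: XXXXXXXXXXXX
tick 3: XXXXXXXXXXXX  (fixed point — unchanged through tick 7)
position 2 holds X

X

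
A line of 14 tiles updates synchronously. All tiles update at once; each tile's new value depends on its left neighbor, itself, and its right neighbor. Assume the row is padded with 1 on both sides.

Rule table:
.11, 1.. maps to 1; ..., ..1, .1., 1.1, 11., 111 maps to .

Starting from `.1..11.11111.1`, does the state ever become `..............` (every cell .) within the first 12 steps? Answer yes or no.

no

..1.1..1.....1
1....1..1....1
.1....1..1...1
..1....1..1..1
1..1....1..1.1
.1..1....1...1
..1..1....1..1
1..1..1....1.1
.1..1..1.....1
..1..1..1....1
1..1..1..1...1
.1..1..1..1..1
step 12 is .1..1..1..1..1, still not uniform .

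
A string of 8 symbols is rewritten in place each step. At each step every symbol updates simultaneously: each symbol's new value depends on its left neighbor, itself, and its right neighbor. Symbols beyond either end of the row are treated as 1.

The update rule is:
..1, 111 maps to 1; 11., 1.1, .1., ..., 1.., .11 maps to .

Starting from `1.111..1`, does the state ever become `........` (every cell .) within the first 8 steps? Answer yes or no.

step 1: ...1..1.
step 2: ..1..1..
step 3: .1..1..1
step 4: ...1..1.  (repeats step 1; period 3)
step 8: ..1..1..
step 8 is ..1..1.., still not uniform .

no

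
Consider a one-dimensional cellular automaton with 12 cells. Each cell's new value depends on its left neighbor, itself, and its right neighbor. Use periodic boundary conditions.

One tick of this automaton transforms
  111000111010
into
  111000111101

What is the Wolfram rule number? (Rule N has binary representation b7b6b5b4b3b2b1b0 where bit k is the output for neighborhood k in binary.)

position 1: 111 → 1  (bit 7 = 1)
position 2: 110 → 1  (bit 6 = 1)
position 9: 101 → 1  (bit 5 = 1)
position 3: 100 → 0  (bit 4 = 0)
position 0: 011 → 1  (bit 3 = 1)
position 10: 010 → 0  (bit 2 = 0)
position 5: 001 → 0  (bit 1 = 0)
position 4: 000 → 0  (bit 0 = 0)
bits b7..b0 = 11101000 = 232

232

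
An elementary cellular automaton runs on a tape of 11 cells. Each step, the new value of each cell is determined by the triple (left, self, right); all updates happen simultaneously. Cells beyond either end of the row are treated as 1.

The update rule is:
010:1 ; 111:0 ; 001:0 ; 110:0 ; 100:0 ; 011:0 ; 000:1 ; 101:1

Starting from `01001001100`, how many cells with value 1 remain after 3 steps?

11001000000
00001011110
01101100001
count of 1: 5

5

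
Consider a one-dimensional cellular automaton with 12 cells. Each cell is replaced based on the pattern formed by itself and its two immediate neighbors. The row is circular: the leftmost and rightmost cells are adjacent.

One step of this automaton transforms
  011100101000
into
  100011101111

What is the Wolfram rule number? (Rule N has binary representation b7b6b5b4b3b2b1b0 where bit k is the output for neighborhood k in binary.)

23

position 2: 111 → 0  (bit 7 = 0)
position 3: 110 → 0  (bit 6 = 0)
position 7: 101 → 0  (bit 5 = 0)
position 4: 100 → 1  (bit 4 = 1)
position 1: 011 → 0  (bit 3 = 0)
position 6: 010 → 1  (bit 2 = 1)
position 0: 001 → 1  (bit 1 = 1)
position 10: 000 → 1  (bit 0 = 1)
bits b7..b0 = 00010111 = 23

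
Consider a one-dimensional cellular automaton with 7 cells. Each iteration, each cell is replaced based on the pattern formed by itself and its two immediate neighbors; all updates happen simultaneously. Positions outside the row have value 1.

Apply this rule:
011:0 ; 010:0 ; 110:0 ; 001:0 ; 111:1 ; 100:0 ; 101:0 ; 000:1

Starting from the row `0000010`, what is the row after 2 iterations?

0111000
0010010

0010010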